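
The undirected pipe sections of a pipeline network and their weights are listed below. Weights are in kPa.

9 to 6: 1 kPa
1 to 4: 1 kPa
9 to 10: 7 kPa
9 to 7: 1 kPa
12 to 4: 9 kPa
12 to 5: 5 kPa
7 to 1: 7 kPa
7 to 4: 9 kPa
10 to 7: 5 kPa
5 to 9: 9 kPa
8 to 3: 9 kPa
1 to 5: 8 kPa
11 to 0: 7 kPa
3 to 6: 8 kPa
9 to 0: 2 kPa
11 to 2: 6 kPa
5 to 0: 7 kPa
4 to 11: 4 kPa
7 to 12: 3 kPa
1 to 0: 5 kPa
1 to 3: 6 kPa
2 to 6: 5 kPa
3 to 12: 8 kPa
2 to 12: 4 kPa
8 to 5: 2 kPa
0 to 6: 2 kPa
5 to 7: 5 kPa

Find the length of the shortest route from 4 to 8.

Running Dijkstra from 4:
4: 0
1: 1  (via 4)
11: 4  (via 4)
0: 6  (via 1)
3: 7  (via 1)
6: 8  (via 0)
7: 8  (via 1)
9: 8  (via 0)
5: 9  (via 1)
12: 9  (via 4)
2: 10  (via 11)
8: 11  (via 5)
Shortest route: 4–1–5–8 = 11 kPa.

11 kPa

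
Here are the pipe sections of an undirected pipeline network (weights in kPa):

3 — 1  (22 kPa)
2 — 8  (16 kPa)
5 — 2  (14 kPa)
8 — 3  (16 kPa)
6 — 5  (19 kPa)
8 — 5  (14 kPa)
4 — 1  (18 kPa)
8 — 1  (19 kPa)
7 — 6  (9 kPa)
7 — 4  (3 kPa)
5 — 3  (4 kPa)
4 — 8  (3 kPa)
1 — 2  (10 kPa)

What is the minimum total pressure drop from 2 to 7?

Compare a few routes:
2 → 8 → 4 → 7: 16+3+3 = 22
2 → 1 → 4 → 7: 10+18+3 = 31
The minimum is 22 kPa via 2 → 8 → 4 → 7.

22 kPa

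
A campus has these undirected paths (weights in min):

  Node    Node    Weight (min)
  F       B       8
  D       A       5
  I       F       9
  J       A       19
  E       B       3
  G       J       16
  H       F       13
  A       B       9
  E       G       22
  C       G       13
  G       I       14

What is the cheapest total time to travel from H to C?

Settle nodes by increasing distance from H:
H: 0
F: 13  (via H)
B: 21  (via F)
I: 22  (via F)
E: 24  (via B)
A: 30  (via B)
D: 35  (via A)
G: 36  (via I)
C: 49  (via G)
Shortest route: H → F → I → G → C = 49 min.

49 min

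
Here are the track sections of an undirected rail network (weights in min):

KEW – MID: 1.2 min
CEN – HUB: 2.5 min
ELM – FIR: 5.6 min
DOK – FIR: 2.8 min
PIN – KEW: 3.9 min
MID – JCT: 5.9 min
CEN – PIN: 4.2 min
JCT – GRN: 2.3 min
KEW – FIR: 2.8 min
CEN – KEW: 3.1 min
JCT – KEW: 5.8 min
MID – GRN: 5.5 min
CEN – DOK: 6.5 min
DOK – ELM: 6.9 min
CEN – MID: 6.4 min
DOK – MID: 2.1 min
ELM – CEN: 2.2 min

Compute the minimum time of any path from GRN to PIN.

Running Dijkstra from GRN:
GRN: 0
JCT: 2.3  (via GRN)
MID: 5.5  (via GRN)
KEW: 6.7  (via MID)
DOK: 7.6  (via MID)
FIR: 9.5  (via KEW)
CEN: 9.8  (via KEW)
PIN: 10.6  (via KEW)
Shortest route: GRN–MID–KEW–PIN = 10.6 min.

10.6 min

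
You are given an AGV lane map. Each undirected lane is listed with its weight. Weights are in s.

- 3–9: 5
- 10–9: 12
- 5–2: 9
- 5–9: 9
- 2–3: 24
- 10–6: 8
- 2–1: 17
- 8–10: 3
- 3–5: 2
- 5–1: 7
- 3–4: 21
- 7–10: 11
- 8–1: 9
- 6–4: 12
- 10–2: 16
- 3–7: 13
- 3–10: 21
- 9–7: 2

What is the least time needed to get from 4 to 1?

Settle nodes by increasing distance from 4:
4: 0
6: 12  (via 4)
10: 20  (via 6)
3: 21  (via 4)
5: 23  (via 3)
8: 23  (via 10)
9: 26  (via 3)
7: 28  (via 9)
1: 30  (via 5)
Shortest route: 4 → 3 → 5 → 1 = 30 s.

30 s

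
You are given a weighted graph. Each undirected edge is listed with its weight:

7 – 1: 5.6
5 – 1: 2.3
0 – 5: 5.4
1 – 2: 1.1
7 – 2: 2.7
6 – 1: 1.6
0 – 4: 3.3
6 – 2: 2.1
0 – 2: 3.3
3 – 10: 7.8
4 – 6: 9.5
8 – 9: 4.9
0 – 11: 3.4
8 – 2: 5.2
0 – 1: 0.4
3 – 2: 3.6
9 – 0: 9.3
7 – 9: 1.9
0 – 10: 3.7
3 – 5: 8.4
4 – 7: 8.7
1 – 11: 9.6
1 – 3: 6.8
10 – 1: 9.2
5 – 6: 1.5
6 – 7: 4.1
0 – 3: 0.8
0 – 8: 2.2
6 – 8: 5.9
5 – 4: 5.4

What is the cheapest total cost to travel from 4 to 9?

Settle nodes by increasing distance from 4:
4: 0
0: 3.3  (via 4)
1: 3.7  (via 0)
3: 4.1  (via 0)
2: 4.8  (via 1)
6: 5.3  (via 1)
5: 5.4  (via 4)
8: 5.5  (via 0)
11: 6.7  (via 0)
10: 7  (via 0)
7: 7.5  (via 2)
9: 9.4  (via 7)
Shortest route: 4–0–1–2–7–9 = 9.4.

9.4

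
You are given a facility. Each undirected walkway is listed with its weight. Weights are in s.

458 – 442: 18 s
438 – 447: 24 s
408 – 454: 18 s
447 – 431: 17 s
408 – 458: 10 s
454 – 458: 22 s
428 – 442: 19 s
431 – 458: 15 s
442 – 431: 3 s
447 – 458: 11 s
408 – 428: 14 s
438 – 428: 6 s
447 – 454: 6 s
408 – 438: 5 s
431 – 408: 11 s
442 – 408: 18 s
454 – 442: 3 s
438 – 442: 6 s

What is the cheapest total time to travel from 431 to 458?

Shortest distances from 431:
431: 0
442: 3  (via 431)
454: 6  (via 442)
438: 9  (via 442)
408: 11  (via 431)
447: 12  (via 454)
428: 15  (via 438)
458: 15  (via 431)
Shortest route: 431–458 = 15 s.

15 s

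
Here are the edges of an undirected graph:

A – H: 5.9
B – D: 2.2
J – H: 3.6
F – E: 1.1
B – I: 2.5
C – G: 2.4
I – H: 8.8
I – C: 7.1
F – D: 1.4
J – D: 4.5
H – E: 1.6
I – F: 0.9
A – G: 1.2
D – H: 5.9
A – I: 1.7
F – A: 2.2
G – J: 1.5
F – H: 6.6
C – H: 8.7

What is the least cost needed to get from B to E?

4.5

Enumerating some paths:
B → I → F → E: 2.5+0.9+1.1 = 4.5
B → I → A → F → E: 2.5+1.7+2.2+1.1 = 7.5
B → D → F → E: 2.2+1.4+1.1 = 4.7
B → D → H → E: 2.2+5.9+1.6 = 9.7
The minimum is 4.5 via B → I → F → E.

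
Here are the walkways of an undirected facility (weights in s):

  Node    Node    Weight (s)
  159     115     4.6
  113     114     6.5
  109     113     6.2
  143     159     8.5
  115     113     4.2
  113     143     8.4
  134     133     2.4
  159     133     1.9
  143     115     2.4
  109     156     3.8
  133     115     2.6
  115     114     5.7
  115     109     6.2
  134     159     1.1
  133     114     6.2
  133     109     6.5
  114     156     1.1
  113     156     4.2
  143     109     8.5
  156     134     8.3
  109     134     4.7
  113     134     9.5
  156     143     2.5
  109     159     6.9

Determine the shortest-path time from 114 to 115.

Shortest distances from 114:
114: 0
156: 1.1  (via 114)
143: 3.6  (via 156)
109: 4.9  (via 156)
113: 5.3  (via 156)
115: 5.7  (via 114)
Shortest route: 114 → 115 = 5.7 s.

5.7 s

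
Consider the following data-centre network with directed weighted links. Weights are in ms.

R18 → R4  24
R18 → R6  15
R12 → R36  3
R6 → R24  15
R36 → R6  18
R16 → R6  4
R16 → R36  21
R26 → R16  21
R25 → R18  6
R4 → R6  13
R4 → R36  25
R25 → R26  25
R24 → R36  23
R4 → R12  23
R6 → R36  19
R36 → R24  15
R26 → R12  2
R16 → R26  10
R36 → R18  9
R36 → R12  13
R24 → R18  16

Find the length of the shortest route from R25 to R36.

30 ms

Enumerating some paths:
R25 → R18 → R6 → R36: 6+15+19 = 40
R25 → R26 → R12 → R36: 25+2+3 = 30
Cheapest is R25 → R26 → R12 → R36 at 30 ms.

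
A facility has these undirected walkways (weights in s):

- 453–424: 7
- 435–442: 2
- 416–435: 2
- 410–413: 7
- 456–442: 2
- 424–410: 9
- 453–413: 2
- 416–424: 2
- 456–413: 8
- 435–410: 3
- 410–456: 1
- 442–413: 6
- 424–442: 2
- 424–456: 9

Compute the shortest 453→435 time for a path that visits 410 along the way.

12 s

Shortest 453→410: 453 → 413 → 410 = 9
Best 410 to 435: 410 → 435 costing 3
Total via 410: 9 + 3 = 12 s.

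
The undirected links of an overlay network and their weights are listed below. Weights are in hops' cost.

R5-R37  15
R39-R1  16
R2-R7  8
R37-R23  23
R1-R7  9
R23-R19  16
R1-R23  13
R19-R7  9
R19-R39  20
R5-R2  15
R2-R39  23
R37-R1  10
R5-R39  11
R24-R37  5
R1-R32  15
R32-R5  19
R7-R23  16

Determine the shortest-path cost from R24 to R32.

30 hops' cost

Settle nodes by increasing distance from R24:
R24: 0
R37: 5  (via R24)
R1: 15  (via R37)
R5: 20  (via R37)
R7: 24  (via R1)
R23: 28  (via R37)
R32: 30  (via R1)
Shortest route: R24 → R37 → R1 → R32 = 30 hops' cost.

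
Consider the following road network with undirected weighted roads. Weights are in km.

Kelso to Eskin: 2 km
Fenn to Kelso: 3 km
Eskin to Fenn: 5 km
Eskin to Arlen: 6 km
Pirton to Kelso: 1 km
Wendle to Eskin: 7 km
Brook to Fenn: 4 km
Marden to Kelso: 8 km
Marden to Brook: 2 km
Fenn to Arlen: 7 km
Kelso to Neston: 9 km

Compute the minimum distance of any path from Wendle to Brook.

Running Dijkstra from Wendle:
Wendle: 0
Eskin: 7  (via Wendle)
Kelso: 9  (via Eskin)
Pirton: 10  (via Kelso)
Fenn: 12  (via Eskin)
Arlen: 13  (via Eskin)
Brook: 16  (via Fenn)
Shortest route: Wendle → Eskin → Fenn → Brook = 16 km.

16 km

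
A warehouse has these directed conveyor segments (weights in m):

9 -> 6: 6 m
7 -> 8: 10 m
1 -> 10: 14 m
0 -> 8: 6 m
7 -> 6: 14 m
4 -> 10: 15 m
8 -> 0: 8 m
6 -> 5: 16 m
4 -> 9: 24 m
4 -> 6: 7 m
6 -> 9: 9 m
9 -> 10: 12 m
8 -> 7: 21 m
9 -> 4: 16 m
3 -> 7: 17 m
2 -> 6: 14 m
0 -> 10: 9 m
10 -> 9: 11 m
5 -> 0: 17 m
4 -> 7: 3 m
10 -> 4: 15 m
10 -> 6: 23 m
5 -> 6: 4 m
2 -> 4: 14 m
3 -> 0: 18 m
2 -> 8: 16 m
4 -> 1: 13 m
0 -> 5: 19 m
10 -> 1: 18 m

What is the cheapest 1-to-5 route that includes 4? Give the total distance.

Shortest 1→4: 1–10–4 = 29
Shortest 4→5: 4–6–5 = 23
Total via 4: 29 + 23 = 52 m.

52 m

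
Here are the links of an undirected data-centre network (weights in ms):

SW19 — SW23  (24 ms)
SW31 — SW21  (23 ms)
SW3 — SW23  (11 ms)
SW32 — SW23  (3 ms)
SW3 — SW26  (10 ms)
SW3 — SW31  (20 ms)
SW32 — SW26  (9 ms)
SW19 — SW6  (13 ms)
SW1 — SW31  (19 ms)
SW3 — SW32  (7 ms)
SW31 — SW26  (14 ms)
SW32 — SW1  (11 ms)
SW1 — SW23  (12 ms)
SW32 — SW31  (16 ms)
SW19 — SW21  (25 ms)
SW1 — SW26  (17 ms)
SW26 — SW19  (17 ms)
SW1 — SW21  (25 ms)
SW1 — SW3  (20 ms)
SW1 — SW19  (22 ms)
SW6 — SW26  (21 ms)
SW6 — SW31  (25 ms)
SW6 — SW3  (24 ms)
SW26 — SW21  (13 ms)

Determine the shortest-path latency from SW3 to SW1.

18 ms

Candidate routes:
SW3–SW1: 20 = 20
SW3–SW32–SW1: 7+11 = 18
Cheapest is SW3–SW32–SW1 at 18 ms.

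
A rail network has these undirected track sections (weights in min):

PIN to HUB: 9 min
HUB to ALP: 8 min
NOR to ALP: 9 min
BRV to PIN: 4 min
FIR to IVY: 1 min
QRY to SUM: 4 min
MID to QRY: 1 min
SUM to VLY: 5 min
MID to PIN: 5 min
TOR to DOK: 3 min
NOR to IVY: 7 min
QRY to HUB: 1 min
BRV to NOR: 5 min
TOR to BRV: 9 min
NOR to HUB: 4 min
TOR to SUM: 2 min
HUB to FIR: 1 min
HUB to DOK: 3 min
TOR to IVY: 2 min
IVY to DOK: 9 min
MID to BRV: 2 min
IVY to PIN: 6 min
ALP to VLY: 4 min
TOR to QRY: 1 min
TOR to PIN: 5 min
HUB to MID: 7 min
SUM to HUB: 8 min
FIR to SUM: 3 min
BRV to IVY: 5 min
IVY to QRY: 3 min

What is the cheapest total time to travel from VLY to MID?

Shortest distances from VLY:
VLY: 0
ALP: 4  (via VLY)
SUM: 5  (via VLY)
TOR: 7  (via SUM)
FIR: 8  (via SUM)
QRY: 8  (via TOR)
IVY: 9  (via TOR)
MID: 9  (via QRY)
Shortest route: VLY → SUM → TOR → QRY → MID = 9 min.

9 min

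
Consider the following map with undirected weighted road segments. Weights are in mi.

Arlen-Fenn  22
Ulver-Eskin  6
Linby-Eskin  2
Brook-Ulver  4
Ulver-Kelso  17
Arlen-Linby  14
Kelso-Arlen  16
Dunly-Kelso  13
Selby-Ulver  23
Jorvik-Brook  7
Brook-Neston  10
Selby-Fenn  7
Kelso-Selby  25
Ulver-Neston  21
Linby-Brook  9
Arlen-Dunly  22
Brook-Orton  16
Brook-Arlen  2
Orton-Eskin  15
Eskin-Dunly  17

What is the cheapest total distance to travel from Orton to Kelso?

34 mi

Enumerating some paths:
Orton → Brook → Ulver → Kelso: 16+4+17 = 37
Orton → Eskin → Ulver → Kelso: 15+6+17 = 38
Orton → Brook → Arlen → Kelso: 16+2+16 = 34
Cheapest is Orton → Brook → Arlen → Kelso at 34 mi.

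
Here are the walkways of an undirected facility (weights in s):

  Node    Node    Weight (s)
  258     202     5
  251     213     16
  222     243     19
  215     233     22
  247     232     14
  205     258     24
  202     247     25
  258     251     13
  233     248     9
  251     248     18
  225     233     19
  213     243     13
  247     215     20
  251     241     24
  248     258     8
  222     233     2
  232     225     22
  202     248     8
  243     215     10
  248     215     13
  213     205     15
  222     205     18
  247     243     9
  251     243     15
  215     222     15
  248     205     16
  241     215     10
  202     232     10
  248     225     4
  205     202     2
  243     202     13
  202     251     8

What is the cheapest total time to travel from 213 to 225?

29 s

Settle nodes by increasing distance from 213:
213: 0
243: 13  (via 213)
205: 15  (via 213)
251: 16  (via 213)
202: 17  (via 205)
258: 22  (via 202)
247: 22  (via 243)
215: 23  (via 243)
248: 25  (via 202)
232: 27  (via 202)
225: 29  (via 248)
Shortest route: 213–205–202–248–225 = 29 s.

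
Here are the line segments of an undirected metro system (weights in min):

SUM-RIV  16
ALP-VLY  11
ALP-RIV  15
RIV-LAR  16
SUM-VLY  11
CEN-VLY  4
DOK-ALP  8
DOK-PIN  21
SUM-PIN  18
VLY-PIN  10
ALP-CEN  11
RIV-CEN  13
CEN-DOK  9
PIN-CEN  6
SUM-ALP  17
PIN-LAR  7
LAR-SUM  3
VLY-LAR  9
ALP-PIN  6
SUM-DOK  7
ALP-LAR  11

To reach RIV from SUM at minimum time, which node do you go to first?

RIV

Enumerating some paths:
SUM → DOK → CEN → RIV: 7+9+13 = 29
SUM → VLY → CEN → RIV: 11+4+13 = 28
SUM → LAR → RIV: 3+16 = 19
SUM → RIV: 16 = 16
The minimum is 16 min via SUM → RIV.
So from SUM the first move is to RIV.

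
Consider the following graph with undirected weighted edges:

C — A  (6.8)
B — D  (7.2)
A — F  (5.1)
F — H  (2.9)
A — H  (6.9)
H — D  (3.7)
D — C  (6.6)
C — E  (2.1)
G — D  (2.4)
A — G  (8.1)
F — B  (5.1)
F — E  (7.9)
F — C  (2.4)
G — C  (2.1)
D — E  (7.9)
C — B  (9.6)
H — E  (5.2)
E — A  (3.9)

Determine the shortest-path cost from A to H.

Enumerating some paths:
A–F–H: 5.1+2.9 = 8
A–E–H: 3.9+5.2 = 9.1
A–H: 6.9 = 6.9
Cheapest is A–H at 6.9.

6.9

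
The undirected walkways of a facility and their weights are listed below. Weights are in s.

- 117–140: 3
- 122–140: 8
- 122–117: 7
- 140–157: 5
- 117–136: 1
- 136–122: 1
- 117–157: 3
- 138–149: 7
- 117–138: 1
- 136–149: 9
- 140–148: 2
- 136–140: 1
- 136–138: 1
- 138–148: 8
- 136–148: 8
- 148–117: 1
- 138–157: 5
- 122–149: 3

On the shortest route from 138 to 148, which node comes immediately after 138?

117

Compare a few routes:
138–136–117–148: 1+1+1 = 3
138–117–148: 1+1 = 2
The minimum is 2 s via 138–117–148.
So from 138 the first move is to 117.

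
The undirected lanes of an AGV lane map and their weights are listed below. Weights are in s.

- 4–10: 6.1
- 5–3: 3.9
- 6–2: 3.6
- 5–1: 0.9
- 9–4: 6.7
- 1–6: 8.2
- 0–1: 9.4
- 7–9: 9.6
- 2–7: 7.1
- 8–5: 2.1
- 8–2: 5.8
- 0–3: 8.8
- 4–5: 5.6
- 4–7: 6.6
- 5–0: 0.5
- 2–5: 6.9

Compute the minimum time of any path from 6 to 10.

Candidate routes:
6 → 2 → 7 → 4 → 10: 3.6+7.1+6.6+6.1 = 23.4
6 → 2 → 5 → 4 → 10: 3.6+6.9+5.6+6.1 = 22.2
6 → 1 → 5 → 4 → 10: 8.2+0.9+5.6+6.1 = 20.8
6 → 2 → 8 → 5 → 4 → 10: 3.6+5.8+2.1+5.6+6.1 = 23.2
Cheapest is 6 → 1 → 5 → 4 → 10 at 20.8 s.

20.8 s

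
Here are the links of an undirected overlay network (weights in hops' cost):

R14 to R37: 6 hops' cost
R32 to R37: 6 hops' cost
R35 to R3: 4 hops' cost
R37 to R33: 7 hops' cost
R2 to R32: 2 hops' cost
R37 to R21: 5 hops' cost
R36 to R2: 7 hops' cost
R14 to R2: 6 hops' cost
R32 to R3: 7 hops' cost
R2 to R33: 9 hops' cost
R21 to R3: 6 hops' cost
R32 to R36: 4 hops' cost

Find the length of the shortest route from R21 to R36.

Candidate routes:
R21 - R3 - R32 - R2 - R36: 6+7+2+7 = 22
R21 - R37 - R32 - R2 - R36: 5+6+2+7 = 20
R21 - R37 - R32 - R36: 5+6+4 = 15
R21 - R3 - R32 - R36: 6+7+4 = 17
Cheapest is R21 - R37 - R32 - R36 at 15 hops' cost.

15 hops' cost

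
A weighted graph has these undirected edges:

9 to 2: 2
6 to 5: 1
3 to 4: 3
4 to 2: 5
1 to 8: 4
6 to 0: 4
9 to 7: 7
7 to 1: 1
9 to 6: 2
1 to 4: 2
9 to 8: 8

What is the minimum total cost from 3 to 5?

13

Settle nodes by increasing distance from 3:
3: 0
4: 3  (via 3)
1: 5  (via 4)
7: 6  (via 1)
2: 8  (via 4)
8: 9  (via 1)
9: 10  (via 2)
6: 12  (via 9)
5: 13  (via 6)
Shortest route: 3 → 4 → 2 → 9 → 6 → 5 = 13.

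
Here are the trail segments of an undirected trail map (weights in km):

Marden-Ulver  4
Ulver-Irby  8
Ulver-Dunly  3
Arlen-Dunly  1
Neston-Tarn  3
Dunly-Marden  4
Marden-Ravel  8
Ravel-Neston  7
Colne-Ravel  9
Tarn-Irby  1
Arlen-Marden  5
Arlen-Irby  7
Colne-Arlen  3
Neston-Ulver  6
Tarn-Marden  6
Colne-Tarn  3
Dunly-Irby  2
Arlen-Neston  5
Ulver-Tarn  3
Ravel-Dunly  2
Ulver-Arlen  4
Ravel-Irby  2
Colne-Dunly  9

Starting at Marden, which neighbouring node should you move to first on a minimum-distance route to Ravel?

Dunly

Compare a few routes:
Marden → Ravel: 8 = 8
Marden → Arlen → Dunly → Ravel: 5+1+2 = 8
Marden → Dunly → Ravel: 4+2 = 6
The minimum is 6 km via Marden → Dunly → Ravel.
So from Marden the first move is to Dunly.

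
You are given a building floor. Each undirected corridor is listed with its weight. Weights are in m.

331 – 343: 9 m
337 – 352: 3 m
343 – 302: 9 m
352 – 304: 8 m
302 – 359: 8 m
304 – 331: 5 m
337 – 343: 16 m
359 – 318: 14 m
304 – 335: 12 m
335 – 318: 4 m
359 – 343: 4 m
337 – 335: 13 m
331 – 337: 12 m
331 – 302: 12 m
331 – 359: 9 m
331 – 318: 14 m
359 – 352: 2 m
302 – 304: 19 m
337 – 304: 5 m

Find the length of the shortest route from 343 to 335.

Enumerating some paths:
343 → 359 → 352 → 304 → 335: 4+2+8+12 = 26
343 → 359 → 352 → 337 → 304 → 335: 4+2+3+5+12 = 26
343 → 359 → 352 → 337 → 335: 4+2+3+13 = 22
The minimum is 22 m via 343 → 359 → 352 → 337 → 335.

22 m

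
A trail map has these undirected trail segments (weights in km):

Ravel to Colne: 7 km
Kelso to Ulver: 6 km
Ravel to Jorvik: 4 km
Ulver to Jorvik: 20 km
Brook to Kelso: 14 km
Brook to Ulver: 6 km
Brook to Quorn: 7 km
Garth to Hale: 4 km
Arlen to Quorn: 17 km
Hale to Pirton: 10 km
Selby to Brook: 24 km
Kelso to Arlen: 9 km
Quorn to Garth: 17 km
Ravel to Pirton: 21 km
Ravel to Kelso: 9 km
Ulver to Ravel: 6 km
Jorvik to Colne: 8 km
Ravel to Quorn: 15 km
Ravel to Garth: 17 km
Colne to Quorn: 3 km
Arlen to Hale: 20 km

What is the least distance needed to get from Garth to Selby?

48 km

Settle nodes by increasing distance from Garth:
Garth: 0
Hale: 4  (via Garth)
Pirton: 14  (via Hale)
Quorn: 17  (via Garth)
Ravel: 17  (via Garth)
Colne: 20  (via Quorn)
Jorvik: 21  (via Ravel)
Ulver: 23  (via Ravel)
Brook: 24  (via Quorn)
Arlen: 24  (via Hale)
Kelso: 26  (via Ravel)
Selby: 48  (via Brook)
Shortest route: Garth → Quorn → Brook → Selby = 48 km.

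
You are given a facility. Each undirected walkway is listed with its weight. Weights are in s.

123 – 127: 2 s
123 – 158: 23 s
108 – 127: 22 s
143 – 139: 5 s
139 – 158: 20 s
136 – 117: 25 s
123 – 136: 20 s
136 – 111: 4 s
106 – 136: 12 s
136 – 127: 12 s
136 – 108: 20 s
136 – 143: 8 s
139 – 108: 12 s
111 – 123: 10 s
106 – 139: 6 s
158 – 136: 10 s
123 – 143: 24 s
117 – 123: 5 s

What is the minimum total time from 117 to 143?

Candidate routes:
117 - 123 - 143: 5+24 = 29
117 - 123 - 127 - 136 - 143: 5+2+12+8 = 27
The minimum is 27 s via 117 - 123 - 127 - 136 - 143.

27 s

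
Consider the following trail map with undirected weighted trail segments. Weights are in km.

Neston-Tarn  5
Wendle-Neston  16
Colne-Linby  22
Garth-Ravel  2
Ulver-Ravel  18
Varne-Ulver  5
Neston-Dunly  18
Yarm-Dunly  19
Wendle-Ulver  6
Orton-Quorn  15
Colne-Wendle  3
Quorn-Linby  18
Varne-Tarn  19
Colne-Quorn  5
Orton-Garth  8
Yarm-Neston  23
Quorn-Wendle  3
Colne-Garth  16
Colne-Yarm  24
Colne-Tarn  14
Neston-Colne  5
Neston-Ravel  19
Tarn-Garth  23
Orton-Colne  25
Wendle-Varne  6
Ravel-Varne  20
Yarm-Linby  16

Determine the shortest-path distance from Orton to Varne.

24 km

Running Dijkstra from Orton:
Orton: 0
Garth: 8  (via Orton)
Ravel: 10  (via Garth)
Quorn: 15  (via Orton)
Wendle: 18  (via Quorn)
Colne: 20  (via Quorn)
Varne: 24  (via Wendle)
Shortest route: Orton–Quorn–Wendle–Varne = 24 km.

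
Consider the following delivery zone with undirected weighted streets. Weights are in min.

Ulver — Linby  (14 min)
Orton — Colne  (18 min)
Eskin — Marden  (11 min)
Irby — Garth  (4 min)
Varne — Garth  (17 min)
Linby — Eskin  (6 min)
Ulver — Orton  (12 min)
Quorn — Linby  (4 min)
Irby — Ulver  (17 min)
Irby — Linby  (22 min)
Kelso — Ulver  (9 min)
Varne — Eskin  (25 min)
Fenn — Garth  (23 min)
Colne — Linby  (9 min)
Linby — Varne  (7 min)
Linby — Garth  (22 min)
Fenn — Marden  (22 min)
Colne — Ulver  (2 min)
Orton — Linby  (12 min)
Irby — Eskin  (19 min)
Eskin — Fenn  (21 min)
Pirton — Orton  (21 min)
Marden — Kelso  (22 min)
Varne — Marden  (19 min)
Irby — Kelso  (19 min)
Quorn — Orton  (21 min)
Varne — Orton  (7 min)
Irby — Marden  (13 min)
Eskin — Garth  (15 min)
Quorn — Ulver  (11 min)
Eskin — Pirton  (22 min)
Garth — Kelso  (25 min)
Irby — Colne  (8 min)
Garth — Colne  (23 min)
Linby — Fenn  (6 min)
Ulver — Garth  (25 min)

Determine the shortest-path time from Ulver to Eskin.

Running Dijkstra from Ulver:
Ulver: 0
Colne: 2  (via Ulver)
Kelso: 9  (via Ulver)
Irby: 10  (via Colne)
Linby: 11  (via Colne)
Quorn: 11  (via Ulver)
Orton: 12  (via Ulver)
Garth: 14  (via Irby)
Fenn: 17  (via Linby)
Eskin: 17  (via Linby)
Shortest route: Ulver → Colne → Linby → Eskin = 17 min.

17 min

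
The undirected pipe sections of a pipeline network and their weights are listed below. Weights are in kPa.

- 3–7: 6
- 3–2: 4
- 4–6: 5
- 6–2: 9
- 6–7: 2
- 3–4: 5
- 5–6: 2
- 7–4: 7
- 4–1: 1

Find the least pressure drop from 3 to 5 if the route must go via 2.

15 kPa

Shortest 3→2: 3 → 2 = 4
Best 2 to 5: 2 → 6 → 5 costing 11
Total via 2: 4 + 11 = 15 kPa.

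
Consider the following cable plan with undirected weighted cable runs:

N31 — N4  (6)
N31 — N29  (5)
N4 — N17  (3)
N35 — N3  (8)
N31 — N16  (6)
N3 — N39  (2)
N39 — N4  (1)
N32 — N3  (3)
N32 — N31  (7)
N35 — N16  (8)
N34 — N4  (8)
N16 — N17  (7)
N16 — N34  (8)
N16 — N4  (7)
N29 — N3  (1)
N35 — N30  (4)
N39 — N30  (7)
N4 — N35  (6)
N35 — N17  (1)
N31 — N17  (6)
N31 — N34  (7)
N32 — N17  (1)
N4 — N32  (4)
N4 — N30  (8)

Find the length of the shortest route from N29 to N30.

10

Running Dijkstra from N29:
N29: 0
N3: 1  (via N29)
N39: 3  (via N3)
N32: 4  (via N3)
N4: 4  (via N39)
N31: 5  (via N29)
N17: 5  (via N32)
N35: 6  (via N17)
N30: 10  (via N39)
Shortest route: N29–N3–N39–N30 = 10.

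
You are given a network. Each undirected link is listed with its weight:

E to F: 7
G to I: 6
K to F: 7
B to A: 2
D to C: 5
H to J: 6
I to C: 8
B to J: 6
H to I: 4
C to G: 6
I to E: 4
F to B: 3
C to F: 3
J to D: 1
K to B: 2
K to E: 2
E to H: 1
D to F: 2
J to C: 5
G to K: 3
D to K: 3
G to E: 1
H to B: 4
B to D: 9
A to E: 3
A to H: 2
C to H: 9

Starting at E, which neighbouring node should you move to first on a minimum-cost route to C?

Compare a few routes:
E - K - D - C: 2+3+5 = 10
E - G - C: 1+6 = 7
E - K - D - F - C: 2+3+2+3 = 10
The minimum is 7 via E - G - C.
So from E the first move is to G.

G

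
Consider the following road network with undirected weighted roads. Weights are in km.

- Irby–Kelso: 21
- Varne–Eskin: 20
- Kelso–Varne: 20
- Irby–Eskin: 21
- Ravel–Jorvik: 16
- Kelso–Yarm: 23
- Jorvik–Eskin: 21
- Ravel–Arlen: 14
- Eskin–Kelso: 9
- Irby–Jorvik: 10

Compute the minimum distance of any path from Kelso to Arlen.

60 km

Enumerating some paths:
Kelso–Eskin–Irby–Jorvik–Ravel–Arlen: 9+21+10+16+14 = 70
Kelso–Irby–Jorvik–Ravel–Arlen: 21+10+16+14 = 61
Kelso–Eskin–Jorvik–Ravel–Arlen: 9+21+16+14 = 60
Kelso–Varne–Eskin–Jorvik–Ravel–Arlen: 20+20+21+16+14 = 91
Cheapest is Kelso–Eskin–Jorvik–Ravel–Arlen at 60 km.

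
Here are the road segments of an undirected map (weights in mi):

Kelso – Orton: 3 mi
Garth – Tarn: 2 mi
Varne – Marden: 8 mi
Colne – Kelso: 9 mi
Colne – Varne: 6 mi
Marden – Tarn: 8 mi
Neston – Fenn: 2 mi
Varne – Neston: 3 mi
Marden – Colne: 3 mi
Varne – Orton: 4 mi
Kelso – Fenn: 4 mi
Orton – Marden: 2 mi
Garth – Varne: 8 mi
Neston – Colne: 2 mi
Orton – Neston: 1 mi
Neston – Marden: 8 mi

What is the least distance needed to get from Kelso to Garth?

Enumerating some paths:
Kelso - Fenn - Neston - Orton - Varne - Garth: 4+2+1+4+8 = 19
Kelso - Fenn - Neston - Orton - Marden - Tarn - Garth: 4+2+1+2+8+2 = 19
Kelso - Fenn - Neston - Varne - Garth: 4+2+3+8 = 17
Kelso - Orton - Varne - Garth: 3+4+8 = 15
Cheapest is Kelso - Orton - Varne - Garth at 15 mi.

15 mi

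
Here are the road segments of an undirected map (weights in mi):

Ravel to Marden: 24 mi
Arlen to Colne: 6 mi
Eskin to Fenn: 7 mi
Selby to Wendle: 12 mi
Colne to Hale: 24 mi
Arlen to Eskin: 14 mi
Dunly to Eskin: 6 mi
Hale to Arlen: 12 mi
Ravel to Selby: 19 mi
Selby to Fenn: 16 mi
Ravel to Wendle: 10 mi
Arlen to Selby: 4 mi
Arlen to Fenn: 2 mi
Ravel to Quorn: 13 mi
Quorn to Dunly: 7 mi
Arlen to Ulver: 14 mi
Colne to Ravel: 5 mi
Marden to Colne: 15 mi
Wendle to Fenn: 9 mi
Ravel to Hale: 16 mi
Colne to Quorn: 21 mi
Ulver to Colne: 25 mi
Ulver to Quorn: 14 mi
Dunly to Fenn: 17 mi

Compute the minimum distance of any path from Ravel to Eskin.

Enumerating some paths:
Ravel - Colne - Arlen - Fenn - Eskin: 5+6+2+7 = 20
Ravel - Colne - Arlen - Eskin: 5+6+14 = 25
Ravel - Wendle - Fenn - Eskin: 10+9+7 = 26
Ravel - Quorn - Dunly - Eskin: 13+7+6 = 26
The minimum is 20 mi via Ravel - Colne - Arlen - Fenn - Eskin.

20 mi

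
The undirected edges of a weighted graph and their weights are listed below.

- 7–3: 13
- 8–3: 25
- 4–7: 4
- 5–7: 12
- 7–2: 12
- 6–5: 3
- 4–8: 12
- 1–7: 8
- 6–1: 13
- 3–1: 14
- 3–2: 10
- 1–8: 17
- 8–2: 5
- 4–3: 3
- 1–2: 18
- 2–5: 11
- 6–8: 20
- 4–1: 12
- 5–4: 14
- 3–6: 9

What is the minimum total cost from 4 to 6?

Compare a few routes:
4–5–6: 14+3 = 17
4–7–5–6: 4+12+3 = 19
4–3–6: 3+9 = 12
Cheapest is 4–3–6 at 12.

12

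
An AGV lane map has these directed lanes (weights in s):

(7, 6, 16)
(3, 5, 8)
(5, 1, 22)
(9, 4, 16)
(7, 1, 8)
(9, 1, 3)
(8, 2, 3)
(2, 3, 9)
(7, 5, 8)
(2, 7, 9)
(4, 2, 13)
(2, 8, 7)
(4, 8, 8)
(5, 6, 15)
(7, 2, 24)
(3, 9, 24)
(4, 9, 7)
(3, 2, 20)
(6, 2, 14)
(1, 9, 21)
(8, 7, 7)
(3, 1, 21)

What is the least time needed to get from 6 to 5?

Compare a few routes:
6 - 2 - 8 - 7 - 5: 14+7+7+8 = 36
6 - 2 - 3 - 5: 14+9+8 = 31
The minimum is 31 s via 6 - 2 - 3 - 5.

31 s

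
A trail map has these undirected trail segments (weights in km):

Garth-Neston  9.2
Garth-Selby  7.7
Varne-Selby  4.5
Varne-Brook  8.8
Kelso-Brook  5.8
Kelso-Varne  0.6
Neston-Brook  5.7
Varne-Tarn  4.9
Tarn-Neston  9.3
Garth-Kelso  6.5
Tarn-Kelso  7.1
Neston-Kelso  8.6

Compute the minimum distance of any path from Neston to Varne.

9.2 km

Candidate routes:
Neston → Tarn → Varne: 9.3+4.9 = 14.2
Neston → Brook → Kelso → Varne: 5.7+5.8+0.6 = 12.1
Neston → Kelso → Varne: 8.6+0.6 = 9.2
The minimum is 9.2 km via Neston → Kelso → Varne.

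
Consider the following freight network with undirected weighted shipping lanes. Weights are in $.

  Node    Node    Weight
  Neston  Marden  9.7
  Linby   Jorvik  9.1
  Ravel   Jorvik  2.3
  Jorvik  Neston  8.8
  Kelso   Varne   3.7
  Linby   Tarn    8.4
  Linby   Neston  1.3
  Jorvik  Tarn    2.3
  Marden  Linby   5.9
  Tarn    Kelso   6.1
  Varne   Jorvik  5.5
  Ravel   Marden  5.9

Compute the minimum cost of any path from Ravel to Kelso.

Enumerating some paths:
Ravel → Jorvik → Varne → Kelso: 2.3+5.5+3.7 = 11.5
Ravel → Marden → Linby → Tarn → Kelso: 5.9+5.9+8.4+6.1 = 26.3
Ravel → Jorvik → Linby → Tarn → Kelso: 2.3+9.1+8.4+6.1 = 25.9
Ravel → Jorvik → Tarn → Kelso: 2.3+2.3+6.1 = 10.7
Cheapest is Ravel → Jorvik → Tarn → Kelso at $10.7.

$10.7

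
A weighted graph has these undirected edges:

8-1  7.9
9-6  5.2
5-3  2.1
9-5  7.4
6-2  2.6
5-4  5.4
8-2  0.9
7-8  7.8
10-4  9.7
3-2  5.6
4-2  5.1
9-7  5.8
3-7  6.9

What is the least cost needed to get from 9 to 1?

Compare a few routes:
9–5–3–2–8–1: 7.4+2.1+5.6+0.9+7.9 = 23.9
9–7–8–1: 5.8+7.8+7.9 = 21.5
9–6–2–8–1: 5.2+2.6+0.9+7.9 = 16.6
9–5–4–2–8–1: 7.4+5.4+5.1+0.9+7.9 = 26.7
The minimum is 16.6 via 9–6–2–8–1.

16.6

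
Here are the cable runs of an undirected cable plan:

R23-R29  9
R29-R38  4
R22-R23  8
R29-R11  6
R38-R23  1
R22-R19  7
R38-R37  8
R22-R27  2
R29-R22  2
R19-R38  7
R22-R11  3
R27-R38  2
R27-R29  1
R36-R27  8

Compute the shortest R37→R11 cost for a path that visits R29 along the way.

Shortest R37→R29: R37 → R38 → R27 → R29 = 11
Shortest R29→R11: R29 → R22 → R11 = 5
Total via R29: 11 + 5 = 16.

16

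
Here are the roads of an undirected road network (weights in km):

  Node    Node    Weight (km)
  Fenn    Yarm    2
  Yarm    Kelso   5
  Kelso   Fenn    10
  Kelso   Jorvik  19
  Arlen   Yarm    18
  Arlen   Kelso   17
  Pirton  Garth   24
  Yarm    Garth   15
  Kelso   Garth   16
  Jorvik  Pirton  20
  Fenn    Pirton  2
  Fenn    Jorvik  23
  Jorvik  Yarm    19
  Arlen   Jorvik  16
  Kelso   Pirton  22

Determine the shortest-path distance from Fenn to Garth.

Compare a few routes:
Fenn → Yarm → Kelso → Garth: 2+5+16 = 23
Fenn → Pirton → Garth: 2+24 = 26
Fenn → Yarm → Garth: 2+15 = 17
The minimum is 17 km via Fenn → Yarm → Garth.

17 km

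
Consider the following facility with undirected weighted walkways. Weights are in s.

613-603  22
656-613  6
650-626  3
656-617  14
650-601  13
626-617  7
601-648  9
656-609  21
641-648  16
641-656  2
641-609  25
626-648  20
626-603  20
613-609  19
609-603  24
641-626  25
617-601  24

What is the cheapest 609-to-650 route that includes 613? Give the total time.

Shortest 609→613: 609–613 = 19
Best 613 to 650: 613–656–617–626–650 costing 30
Total via 613: 19 + 30 = 49 s.

49 s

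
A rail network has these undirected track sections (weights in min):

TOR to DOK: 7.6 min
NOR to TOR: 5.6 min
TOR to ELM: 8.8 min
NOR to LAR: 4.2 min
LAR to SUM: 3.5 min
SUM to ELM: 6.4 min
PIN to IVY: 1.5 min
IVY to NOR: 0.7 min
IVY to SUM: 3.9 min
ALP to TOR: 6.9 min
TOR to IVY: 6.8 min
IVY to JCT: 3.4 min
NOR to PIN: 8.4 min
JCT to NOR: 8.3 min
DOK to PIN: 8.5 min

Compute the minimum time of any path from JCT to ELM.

Enumerating some paths:
JCT → IVY → NOR → TOR → ELM: 3.4+0.7+5.6+8.8 = 18.5
JCT → IVY → NOR → LAR → SUM → ELM: 3.4+0.7+4.2+3.5+6.4 = 18.2
JCT → IVY → SUM → ELM: 3.4+3.9+6.4 = 13.7
The minimum is 13.7 min via JCT → IVY → SUM → ELM.

13.7 min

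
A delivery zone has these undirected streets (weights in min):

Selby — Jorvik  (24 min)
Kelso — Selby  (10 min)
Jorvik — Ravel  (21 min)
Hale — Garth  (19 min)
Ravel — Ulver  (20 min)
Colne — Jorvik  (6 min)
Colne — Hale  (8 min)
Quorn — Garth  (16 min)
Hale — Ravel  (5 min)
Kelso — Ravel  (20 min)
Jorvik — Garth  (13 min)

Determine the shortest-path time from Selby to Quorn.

53 min

Candidate routes:
Selby–Jorvik–Garth–Quorn: 24+13+16 = 53
Selby–Kelso–Ravel–Hale–Garth–Quorn: 10+20+5+19+16 = 70
The minimum is 53 min via Selby–Jorvik–Garth–Quorn.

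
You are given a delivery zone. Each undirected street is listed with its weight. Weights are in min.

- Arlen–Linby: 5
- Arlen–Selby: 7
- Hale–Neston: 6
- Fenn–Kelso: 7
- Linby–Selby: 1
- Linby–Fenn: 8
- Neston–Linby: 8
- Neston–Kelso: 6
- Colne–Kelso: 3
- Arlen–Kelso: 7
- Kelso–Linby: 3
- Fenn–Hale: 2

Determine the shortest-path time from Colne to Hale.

12 min

Settle nodes by increasing distance from Colne:
Colne: 0
Kelso: 3  (via Colne)
Linby: 6  (via Kelso)
Selby: 7  (via Linby)
Neston: 9  (via Kelso)
Arlen: 10  (via Kelso)
Fenn: 10  (via Kelso)
Hale: 12  (via Fenn)
Shortest route: Colne–Kelso–Fenn–Hale = 12 min.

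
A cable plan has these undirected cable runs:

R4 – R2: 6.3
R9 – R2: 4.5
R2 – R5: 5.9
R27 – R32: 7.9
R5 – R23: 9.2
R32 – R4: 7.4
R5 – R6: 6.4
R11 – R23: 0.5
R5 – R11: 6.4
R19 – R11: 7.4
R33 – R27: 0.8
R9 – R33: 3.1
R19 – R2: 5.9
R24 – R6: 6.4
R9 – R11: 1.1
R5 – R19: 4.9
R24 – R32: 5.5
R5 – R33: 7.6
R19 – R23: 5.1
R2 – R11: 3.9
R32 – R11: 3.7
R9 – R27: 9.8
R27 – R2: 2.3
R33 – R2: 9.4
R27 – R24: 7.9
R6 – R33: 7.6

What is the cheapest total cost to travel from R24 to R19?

Enumerating some paths:
R24–R32–R11–R23–R19: 5.5+3.7+0.5+5.1 = 14.8
R24–R32–R11–R19: 5.5+3.7+7.4 = 16.6
R24–R6–R5–R19: 6.4+6.4+4.9 = 17.7
R24–R27–R2–R19: 7.9+2.3+5.9 = 16.1
Cheapest is R24–R32–R11–R23–R19 at 14.8.

14.8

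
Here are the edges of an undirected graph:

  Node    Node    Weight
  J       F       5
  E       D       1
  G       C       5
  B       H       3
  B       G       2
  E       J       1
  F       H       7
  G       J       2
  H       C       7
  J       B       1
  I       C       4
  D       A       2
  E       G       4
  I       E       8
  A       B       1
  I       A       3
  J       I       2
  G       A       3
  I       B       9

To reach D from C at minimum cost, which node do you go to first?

I

Candidate routes:
C → I → J → E → D: 4+2+1+1 = 8
C → G → J → E → D: 5+2+1+1 = 9
C → G → E → D: 5+4+1 = 10
C → I → A → D: 4+3+2 = 9
Cheapest is C → I → J → E → D at 8.
So from C the first move is to I.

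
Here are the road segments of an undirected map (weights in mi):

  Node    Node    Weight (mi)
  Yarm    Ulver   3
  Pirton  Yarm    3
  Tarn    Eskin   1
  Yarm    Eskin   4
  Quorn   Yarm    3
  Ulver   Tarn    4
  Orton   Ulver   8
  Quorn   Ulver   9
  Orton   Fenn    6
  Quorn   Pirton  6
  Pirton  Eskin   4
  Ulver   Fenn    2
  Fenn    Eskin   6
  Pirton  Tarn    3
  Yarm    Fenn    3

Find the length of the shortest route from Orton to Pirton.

Compare a few routes:
Orton–Fenn–Yarm–Pirton: 6+3+3 = 12
Orton–Fenn–Ulver–Yarm–Pirton: 6+2+3+3 = 14
Orton–Ulver–Tarn–Pirton: 8+4+3 = 15
Orton–Ulver–Yarm–Pirton: 8+3+3 = 14
The minimum is 12 mi via Orton–Fenn–Yarm–Pirton.

12 mi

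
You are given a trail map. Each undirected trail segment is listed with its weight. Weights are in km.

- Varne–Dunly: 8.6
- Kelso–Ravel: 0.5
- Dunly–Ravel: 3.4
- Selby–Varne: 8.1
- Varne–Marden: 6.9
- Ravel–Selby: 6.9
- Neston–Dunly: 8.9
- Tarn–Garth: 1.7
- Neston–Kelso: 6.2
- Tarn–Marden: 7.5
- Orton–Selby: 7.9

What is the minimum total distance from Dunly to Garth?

24.7 km

Candidate routes:
Dunly → Ravel → Selby → Varne → Marden → Tarn → Garth: 3.4+6.9+8.1+6.9+7.5+1.7 = 34.5
Dunly → Varne → Marden → Tarn → Garth: 8.6+6.9+7.5+1.7 = 24.7
Cheapest is Dunly → Varne → Marden → Tarn → Garth at 24.7 km.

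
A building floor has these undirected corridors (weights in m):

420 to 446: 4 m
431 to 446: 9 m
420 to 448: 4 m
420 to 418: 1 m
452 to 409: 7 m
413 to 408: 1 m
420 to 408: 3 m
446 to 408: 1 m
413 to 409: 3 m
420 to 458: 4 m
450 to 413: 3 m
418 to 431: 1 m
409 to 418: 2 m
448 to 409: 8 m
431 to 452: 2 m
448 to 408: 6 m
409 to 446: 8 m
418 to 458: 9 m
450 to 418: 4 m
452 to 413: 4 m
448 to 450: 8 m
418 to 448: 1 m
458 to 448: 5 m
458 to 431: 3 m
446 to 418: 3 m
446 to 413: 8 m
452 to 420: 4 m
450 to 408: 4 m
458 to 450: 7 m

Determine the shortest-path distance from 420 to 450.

5 m

Shortest distances from 420:
420: 0
418: 1  (via 420)
431: 2  (via 418)
448: 2  (via 418)
408: 3  (via 420)
409: 3  (via 418)
452: 4  (via 420)
458: 4  (via 420)
413: 4  (via 408)
446: 4  (via 420)
450: 5  (via 418)
Shortest route: 420–418–450 = 5 m.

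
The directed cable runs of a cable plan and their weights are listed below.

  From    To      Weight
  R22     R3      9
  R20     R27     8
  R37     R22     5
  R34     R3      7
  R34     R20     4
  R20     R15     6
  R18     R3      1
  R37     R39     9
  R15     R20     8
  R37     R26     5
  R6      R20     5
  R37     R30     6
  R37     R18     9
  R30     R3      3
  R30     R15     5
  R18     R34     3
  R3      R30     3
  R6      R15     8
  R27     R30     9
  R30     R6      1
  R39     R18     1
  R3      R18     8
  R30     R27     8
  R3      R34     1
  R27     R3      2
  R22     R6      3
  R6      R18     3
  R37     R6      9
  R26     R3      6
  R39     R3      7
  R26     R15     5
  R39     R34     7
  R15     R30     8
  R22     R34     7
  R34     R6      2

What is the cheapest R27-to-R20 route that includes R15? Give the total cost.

18

Shortest R27→R15: R27–R3–R30–R15 = 10
Shortest R15→R20: R15–R20 = 8
Total via R15: 10 + 8 = 18.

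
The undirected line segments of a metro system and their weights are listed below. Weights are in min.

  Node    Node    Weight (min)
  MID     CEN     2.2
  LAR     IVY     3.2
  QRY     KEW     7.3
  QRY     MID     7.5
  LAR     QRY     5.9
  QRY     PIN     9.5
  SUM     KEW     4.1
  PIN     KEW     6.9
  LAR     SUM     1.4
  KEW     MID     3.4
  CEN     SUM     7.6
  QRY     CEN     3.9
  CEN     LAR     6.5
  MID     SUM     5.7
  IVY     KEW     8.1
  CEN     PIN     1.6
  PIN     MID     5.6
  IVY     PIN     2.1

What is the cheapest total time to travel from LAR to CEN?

6.5 min

Candidate routes:
LAR–IVY–PIN–CEN: 3.2+2.1+1.6 = 6.9
LAR–CEN: 6.5 = 6.5
LAR–SUM–CEN: 1.4+7.6 = 9
Cheapest is LAR–CEN at 6.5 min.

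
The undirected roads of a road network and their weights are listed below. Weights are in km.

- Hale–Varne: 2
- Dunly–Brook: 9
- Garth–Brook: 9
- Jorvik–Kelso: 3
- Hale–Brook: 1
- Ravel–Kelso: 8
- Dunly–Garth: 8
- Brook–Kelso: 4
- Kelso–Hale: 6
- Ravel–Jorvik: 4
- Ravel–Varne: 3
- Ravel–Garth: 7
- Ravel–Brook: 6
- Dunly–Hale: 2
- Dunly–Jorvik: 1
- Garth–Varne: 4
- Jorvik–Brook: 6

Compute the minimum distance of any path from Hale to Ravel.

5 km

Shortest distances from Hale:
Hale: 0
Brook: 1  (via Hale)
Varne: 2  (via Hale)
Dunly: 2  (via Hale)
Jorvik: 3  (via Dunly)
Ravel: 5  (via Varne)
Shortest route: Hale → Varne → Ravel = 5 km.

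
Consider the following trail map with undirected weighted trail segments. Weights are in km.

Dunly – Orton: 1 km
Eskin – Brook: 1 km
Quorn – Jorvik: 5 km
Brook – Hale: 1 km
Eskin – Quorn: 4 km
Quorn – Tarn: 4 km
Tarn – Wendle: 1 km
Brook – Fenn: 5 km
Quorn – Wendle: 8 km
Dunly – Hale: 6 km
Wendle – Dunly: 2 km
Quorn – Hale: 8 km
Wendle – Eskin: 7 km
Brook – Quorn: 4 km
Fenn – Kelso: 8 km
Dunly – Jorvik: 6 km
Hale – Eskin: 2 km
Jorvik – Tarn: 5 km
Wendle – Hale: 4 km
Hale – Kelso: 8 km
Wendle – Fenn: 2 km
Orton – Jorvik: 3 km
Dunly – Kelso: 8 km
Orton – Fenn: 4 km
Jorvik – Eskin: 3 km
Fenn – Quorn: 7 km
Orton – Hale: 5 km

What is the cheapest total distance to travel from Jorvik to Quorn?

Settle nodes by increasing distance from Jorvik:
Jorvik: 0
Eskin: 3  (via Jorvik)
Orton: 3  (via Jorvik)
Brook: 4  (via Eskin)
Dunly: 4  (via Orton)
Hale: 5  (via Eskin)
Quorn: 5  (via Jorvik)
Shortest route: Jorvik → Quorn = 5 km.

5 km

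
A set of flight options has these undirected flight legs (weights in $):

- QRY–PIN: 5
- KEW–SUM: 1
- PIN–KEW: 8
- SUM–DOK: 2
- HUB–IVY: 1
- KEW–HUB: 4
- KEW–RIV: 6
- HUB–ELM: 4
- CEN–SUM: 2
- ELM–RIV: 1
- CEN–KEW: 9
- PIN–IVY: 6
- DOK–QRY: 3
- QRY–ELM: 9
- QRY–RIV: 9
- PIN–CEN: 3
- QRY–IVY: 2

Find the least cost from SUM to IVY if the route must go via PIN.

Shortest SUM→PIN: SUM → CEN → PIN = 5
Best PIN to IVY: PIN → IVY costing 6
Total via PIN: 5 + 6 = $11.

$11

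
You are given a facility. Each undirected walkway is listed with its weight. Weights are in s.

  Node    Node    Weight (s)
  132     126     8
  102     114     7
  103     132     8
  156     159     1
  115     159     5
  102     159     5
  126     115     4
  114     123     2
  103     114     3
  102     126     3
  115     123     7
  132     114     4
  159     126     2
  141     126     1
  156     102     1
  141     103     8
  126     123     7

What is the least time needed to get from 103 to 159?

Enumerating some paths:
103–141–126–159: 8+1+2 = 11
103–114–102–156–159: 3+7+1+1 = 12
103–114–123–126–159: 3+2+7+2 = 14
Cheapest is 103–141–126–159 at 11 s.

11 s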